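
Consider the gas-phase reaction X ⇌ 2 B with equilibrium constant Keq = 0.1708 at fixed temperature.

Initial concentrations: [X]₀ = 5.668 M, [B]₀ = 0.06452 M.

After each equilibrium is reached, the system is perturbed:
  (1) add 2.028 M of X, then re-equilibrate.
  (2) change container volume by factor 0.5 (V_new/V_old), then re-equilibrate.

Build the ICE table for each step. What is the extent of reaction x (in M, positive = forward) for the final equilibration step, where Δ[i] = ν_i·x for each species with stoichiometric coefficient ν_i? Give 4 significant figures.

Q₀ = 7.3444e-04 vs Keq = 0.1708 ⇒ Q<K, forward
Step 1:
                  X         B
  init        5.668   0.06452
  Δ         -0.4402    0.8804
  eq          5.228    0.9449
  solve Keq expr → x = 0.4402; check Q = 0.1708
Then add 2.028 M of X.
Step 2:
                  X         B
  init        7.256    0.9449
  Δ        -0.08103    0.1621
  eq          7.175     1.107
  solve Keq expr → x = 0.08103; check Q = 0.1708
Then change container volume by factor 0.5 (V_new/V_old).
Step 3:
                  X         B
  init        14.35     2.214
  Δ          0.3157   -0.6313
  eq          14.67     1.583
  solve Keq expr → x = -0.3157; check Q = 0.1708

x = -0.3157 M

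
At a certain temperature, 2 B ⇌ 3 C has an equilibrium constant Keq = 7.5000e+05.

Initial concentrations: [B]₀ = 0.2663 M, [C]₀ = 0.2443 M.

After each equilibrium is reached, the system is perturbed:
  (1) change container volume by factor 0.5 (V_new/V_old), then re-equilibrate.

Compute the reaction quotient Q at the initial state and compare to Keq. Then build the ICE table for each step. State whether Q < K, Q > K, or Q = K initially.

Q₀ = 0.2056 vs Keq = 7.5000e+05 ⇒ Q<K, forward
Step 1:
                   B          C
  I           0.2663     0.2443
  C          -0.2657     0.3986
  E       5.9517e-04     0.6429
  solve Keq expr → x = 0.1329; check Q = 7.5000e+05
Then change container volume by factor 0.5 (V_new/V_old).
Step 2:
                   B          C
  I          0.00119      1.286
  C       4.9161e-04 -7.3741e-04
  E         0.001682      1.285
  solve Keq expr → x = -2.4580e-04; check Q = 7.5000e+05

Q₀ = 0.2056; Q < K (proceeds forward)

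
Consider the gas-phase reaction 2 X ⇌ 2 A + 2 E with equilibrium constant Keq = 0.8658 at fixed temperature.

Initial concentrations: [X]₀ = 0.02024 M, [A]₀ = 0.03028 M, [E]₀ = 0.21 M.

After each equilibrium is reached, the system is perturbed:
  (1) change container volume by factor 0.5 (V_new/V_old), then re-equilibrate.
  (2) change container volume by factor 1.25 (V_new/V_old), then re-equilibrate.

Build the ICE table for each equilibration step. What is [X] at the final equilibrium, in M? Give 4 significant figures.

[X]_eq = 0.02193 M

Q₀ = 0.0987 vs Keq = 0.8658 ⇒ Q<K, forward
Step 1:
                   X          A          E
  init       0.02024    0.03028       0.21
  Δ         -0.01056    0.01056    0.01056
  eq         0.00968    0.04084     0.2206
  solve Keq expr → x = 0.00528; check Q = 0.8658
Then change container volume by factor 0.5 (V_new/V_old).
Step 2:
                   X          A          E
  init       0.01936    0.08168     0.4411
  Δ           0.0125    -0.0125    -0.0125
  eq         0.03186    0.06918     0.4286
  solve Keq expr → x = -0.006252; check Q = 0.8658
Then change container volume by factor 1.25 (V_new/V_old).
Step 3:
                   X          A          E
  init       0.02549    0.05534     0.3429
  Δ        -0.003561   0.003561   0.003561
  eq         0.02193     0.0589     0.3465
  solve Keq expr → x = 0.00178; check Q = 0.8658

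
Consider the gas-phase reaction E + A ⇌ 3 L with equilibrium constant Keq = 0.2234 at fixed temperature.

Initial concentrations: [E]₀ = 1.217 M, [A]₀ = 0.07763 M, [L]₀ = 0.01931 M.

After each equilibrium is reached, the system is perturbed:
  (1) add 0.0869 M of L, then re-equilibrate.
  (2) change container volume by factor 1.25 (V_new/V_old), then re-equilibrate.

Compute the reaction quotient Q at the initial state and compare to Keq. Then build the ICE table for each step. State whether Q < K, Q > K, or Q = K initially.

Q₀ = 7.6213e-05 vs Keq = 0.2234 ⇒ Q<K, forward
Step 1:
                    E           A           L
  Initial       1.217     0.07763     0.01931
  Change     -0.05432    -0.05432       0.163
  Equil         1.163     0.02331      0.1823
  solve Keq expr → x = 0.05432; check Q = 0.2234
Then add 0.0869 M of L.
Step 2:
                    E           A           L
  Initial       1.163     0.02331      0.2692
  Change      0.01666     0.01666    -0.04998
  Equil         1.179     0.03997      0.2192
  solve Keq expr → x = -0.01666; check Q = 0.2234
Then change container volume by factor 1.25 (V_new/V_old).
Step 3:
                    E           A           L
  Initial      0.9435     0.03198      0.1754
  Change     -0.00266    -0.00266    0.007979
  Equil        0.9408     0.02932      0.1833
  solve Keq expr → x = 0.00266; check Q = 0.2234

Q₀ = 7.6213e-05; Q < K (proceeds forward)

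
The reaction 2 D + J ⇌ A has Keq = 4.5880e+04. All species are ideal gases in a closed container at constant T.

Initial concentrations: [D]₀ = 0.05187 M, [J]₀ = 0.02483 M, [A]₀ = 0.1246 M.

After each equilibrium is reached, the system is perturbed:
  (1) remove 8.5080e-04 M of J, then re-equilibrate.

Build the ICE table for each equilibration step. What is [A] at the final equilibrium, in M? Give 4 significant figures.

Q₀ = 1865 vs Keq = 4.5880e+04 ⇒ Q<K, forward
Step 1:
                  D         J         A
  init      0.05187   0.02483    0.1246
  Δ        -0.03279  -0.01639   0.01639
  eq        0.01908  0.008437     0.141
  solve Keq expr → x = 0.01639; check Q = 4.5880e+04
Then remove 8.5080e-04 M of J.
Step 2:
                  D         J         A
  init      0.01908  0.007587     0.141
  Δ       6.2060e-04 3.1030e-04 -3.1030e-04
  eq        0.01971  0.007897    0.1407
  solve Keq expr → x = -3.1030e-04; check Q = 4.5880e+04

[A]_eq = 0.1407 M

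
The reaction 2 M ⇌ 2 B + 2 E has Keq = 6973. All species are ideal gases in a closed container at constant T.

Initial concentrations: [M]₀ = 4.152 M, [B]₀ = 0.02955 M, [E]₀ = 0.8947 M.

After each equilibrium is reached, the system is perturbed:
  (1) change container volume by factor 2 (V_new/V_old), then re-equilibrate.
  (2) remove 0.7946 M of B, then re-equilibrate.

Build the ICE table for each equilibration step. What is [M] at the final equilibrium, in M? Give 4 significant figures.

[M]_eq = 0.03747 M

Q₀ = 4.0547e-05 vs Keq = 6973 ⇒ Q<K, forward
Step 1:
                    M           B           E
  init          4.152     0.02955      0.8947
  Δ            -3.924       3.924       3.924
  eq           0.2281       3.953       4.819
  solve Keq expr → x = 1.962; check Q = 6973
Then change container volume by factor 2 (V_new/V_old).
Step 2:
                    M           B           E
  init         0.1141       1.977       2.409
  Δ          -0.05415     0.05415     0.05415
  eq          0.05991       2.031       2.463
  solve Keq expr → x = 0.02708; check Q = 6973
Then remove 0.7946 M of B.
Step 3:
                    M           B           E
  init        0.05991       1.236       2.463
  Δ          -0.02244     0.02244     0.02244
  eq          0.03747       1.259       2.486
  solve Keq expr → x = 0.01122; check Q = 6973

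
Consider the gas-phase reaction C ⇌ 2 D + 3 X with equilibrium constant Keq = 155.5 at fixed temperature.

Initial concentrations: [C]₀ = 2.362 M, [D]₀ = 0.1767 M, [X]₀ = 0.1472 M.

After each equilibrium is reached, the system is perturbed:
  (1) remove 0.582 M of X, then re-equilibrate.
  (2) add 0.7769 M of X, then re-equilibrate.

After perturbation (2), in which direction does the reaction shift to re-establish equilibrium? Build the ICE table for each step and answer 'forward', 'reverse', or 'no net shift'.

Q₀ = 4.2162e-05 vs Keq = 155.5 ⇒ Q<K, forward
Step 1:
                  C         D         X
  init        2.362    0.1767    0.1472
  Δ          -1.068     2.136     3.204
  eq          1.294     2.313     3.351
  solve Keq expr → x = 1.068; check Q = 155.5
Then remove 0.582 M of X.
Step 2:
                  C         D         X
  init        1.294     2.313     2.769
  Δ         -0.1032    0.2065    0.3097
  eq          1.191     2.519     3.079
  solve Keq expr → x = 0.1032; check Q = 155.5
Then add 0.7769 M of X.
Step 3:
                  C         D         X
  init        1.191     2.519     3.856
  Δ          0.1366   -0.2731   -0.4097
  eq          1.327     2.246     3.446
  solve Keq expr → x = -0.1366; check Q = 155.5

Direction: reverse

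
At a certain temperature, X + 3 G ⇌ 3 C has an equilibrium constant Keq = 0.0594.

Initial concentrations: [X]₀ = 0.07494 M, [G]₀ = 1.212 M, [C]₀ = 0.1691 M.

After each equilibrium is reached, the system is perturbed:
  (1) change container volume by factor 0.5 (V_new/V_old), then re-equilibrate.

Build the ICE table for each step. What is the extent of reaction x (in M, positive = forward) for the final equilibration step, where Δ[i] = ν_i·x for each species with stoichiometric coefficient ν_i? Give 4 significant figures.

x = 0.02053 M

Q₀ = 0.03624 vs Keq = 0.0594 ⇒ Q<K, forward
Step 1:
                  X         G         C
  I         0.07494     1.212    0.1691
  C       -0.006891  -0.02067   0.02067
  E         0.06805     1.191    0.1898
  solve Keq expr → x = 0.006891; check Q = 0.0594
Then change container volume by factor 0.5 (V_new/V_old).
Step 2:
                  X         G         C
  I          0.1361     2.383    0.3795
  C        -0.02053  -0.06158   0.06158
  E          0.1156     2.321    0.4411
  solve Keq expr → x = 0.02053; check Q = 0.0594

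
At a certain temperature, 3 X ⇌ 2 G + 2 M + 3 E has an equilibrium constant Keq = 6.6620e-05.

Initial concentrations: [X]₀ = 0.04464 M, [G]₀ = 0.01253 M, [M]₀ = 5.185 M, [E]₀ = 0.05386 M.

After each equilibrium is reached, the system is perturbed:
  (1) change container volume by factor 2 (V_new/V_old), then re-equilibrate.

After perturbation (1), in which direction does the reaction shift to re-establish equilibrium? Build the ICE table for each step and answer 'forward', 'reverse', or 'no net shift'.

Q₀ = 0.007414 vs Keq = 6.6620e-05 ⇒ Q>K, reverse
Step 1:
                   X          G          M          E
  I          0.04464    0.01253      5.185    0.05386
  C          0.01445  -0.009634  -0.009634   -0.01445
  E          0.05909   0.002896      5.175    0.03941
  solve Keq expr → x = -0.004817; check Q = 6.6620e-05
Then change container volume by factor 2 (V_new/V_old).
Step 2:
                   X          G          M          E
  I          0.02955   0.001448      2.588     0.0197
  C         -0.00347   0.002313   0.002313    0.00347
  E          0.02608   0.003761       2.59    0.02317
  solve Keq expr → x = 0.001157; check Q = 6.6620e-05

Direction: forward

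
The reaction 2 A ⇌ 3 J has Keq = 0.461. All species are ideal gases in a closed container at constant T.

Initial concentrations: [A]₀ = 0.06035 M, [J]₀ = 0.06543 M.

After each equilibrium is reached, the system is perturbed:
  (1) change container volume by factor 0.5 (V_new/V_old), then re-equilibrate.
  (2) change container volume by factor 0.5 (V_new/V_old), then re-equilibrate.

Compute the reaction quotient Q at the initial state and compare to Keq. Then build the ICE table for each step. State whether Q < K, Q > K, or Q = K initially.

Q₀ = 0.07691; Q < K (proceeds forward)

Q₀ = 0.07691 vs Keq = 0.461 ⇒ Q<K, forward
Step 1:
                    A           J
  Initial     0.06035     0.06543
  Change     -0.01848     0.02772
  Equil       0.04187     0.09315
  solve Keq expr → x = 0.009239; check Q = 0.461
Then change container volume by factor 0.5 (V_new/V_old).
Step 2:
                    A           J
  Initial     0.08374      0.1863
  Change      0.01453    -0.02179
  Equil       0.09827      0.1645
  solve Keq expr → x = -0.007264; check Q = 0.461
Then change container volume by factor 0.5 (V_new/V_old).
Step 3:
                    A           J
  Initial      0.1965       0.329
  Change      0.02869    -0.04304
  Equil        0.2252       0.286
  solve Keq expr → x = -0.01435; check Q = 0.461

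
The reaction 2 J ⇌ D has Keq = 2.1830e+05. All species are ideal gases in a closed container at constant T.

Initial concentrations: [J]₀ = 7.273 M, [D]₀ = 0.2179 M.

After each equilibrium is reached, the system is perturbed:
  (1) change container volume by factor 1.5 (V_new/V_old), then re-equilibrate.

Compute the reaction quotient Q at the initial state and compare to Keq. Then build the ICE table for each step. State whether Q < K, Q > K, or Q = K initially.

Q₀ = 0.004119 vs Keq = 2.1830e+05 ⇒ Q<K, forward
Step 1:
                  J         D
  init        7.273    0.2179
  Δ          -7.269     3.634
  eq       0.004201     3.852
  solve Keq expr → x = 3.634; check Q = 2.1830e+05
Then change container volume by factor 1.5 (V_new/V_old).
Step 2:
                  J         D
  init     0.002801     2.568
  Δ       6.2920e-04 -3.1460e-04
  eq        0.00343     2.568
  solve Keq expr → x = -3.1460e-04; check Q = 2.1830e+05

Q₀ = 0.004119; Q < K (proceeds forward)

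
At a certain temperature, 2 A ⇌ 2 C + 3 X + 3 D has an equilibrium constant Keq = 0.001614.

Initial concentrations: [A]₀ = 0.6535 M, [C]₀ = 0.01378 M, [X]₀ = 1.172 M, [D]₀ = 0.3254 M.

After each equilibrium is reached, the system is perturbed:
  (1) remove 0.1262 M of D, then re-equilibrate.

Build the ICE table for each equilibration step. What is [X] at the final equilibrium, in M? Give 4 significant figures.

[X]_eq = 1.287 M

Q₀ = 2.4663e-05 vs Keq = 0.001614 ⇒ Q<K, forward
Step 1:
                    A           C           X           D
  I            0.6535     0.01378       1.172      0.3254
  C          -0.05306     0.05306     0.07959     0.07959
  E            0.6004     0.06684       1.252       0.405
  solve Keq expr → x = 0.02653; check Q = 0.001614
Then remove 0.1262 M of D.
Step 2:
                    A           C           X           D
  I            0.6004     0.06684       1.252      0.2788
  C          -0.02344     0.02344     0.03516     0.03516
  E             0.577     0.09028       1.287       0.314
  solve Keq expr → x = 0.01172; check Q = 0.001614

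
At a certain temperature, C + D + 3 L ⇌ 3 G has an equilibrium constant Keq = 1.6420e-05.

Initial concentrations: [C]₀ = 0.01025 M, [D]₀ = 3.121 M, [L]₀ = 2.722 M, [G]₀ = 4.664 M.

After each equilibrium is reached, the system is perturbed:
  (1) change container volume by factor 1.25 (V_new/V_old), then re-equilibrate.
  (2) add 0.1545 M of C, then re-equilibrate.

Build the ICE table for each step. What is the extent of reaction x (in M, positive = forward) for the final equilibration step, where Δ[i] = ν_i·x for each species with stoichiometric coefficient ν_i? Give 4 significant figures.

x = 0.003072 M

Q₀ = 157.3 vs Keq = 1.6420e-05 ⇒ Q>K, reverse
Step 1:
                  C         D         L         G
  Initial   0.01025     3.121     2.722     4.664
  Change      1.442     1.442     4.327    -4.327
  Equil       1.453     4.563     7.049    0.3366
  solve Keq expr → x = -1.442; check Q = 1.6420e-05
Then change container volume by factor 1.25 (V_new/V_old).
Step 2:
                  C         D         L         G
  Initial     1.162     3.651      5.64    0.2693
  Change    0.01159   0.01159   0.03477  -0.03477
  Equil       1.174     3.662     5.674    0.2345
  solve Keq expr → x = -0.01159; check Q = 1.6420e-05
Then add 0.1545 M of C.
Step 3:
                  C         D         L         G
  Initial     1.328     3.662     5.674    0.2345
  Change  -0.003072 -0.003072 -0.009215  0.009215
  Equil       1.325     3.659     5.665    0.2437
  solve Keq expr → x = 0.003072; check Q = 1.6420e-05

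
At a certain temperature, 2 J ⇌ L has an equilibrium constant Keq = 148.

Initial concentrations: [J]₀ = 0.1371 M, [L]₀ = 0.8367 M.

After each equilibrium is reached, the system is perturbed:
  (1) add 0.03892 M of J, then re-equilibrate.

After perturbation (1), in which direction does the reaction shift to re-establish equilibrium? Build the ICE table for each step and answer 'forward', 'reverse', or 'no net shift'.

Direction: forward

Q₀ = 44.51 vs Keq = 148 ⇒ Q<K, forward
Step 1:
                    J           L
  init         0.1371      0.8367
  Δ          -0.06056     0.03028
  eq          0.07654       0.867
  solve Keq expr → x = 0.03028; check Q = 148
Then add 0.03892 M of J.
Step 2:
                    J           L
  init         0.1155       0.867
  Δ          -0.03808     0.01904
  eq          0.07737       0.886
  solve Keq expr → x = 0.01904; check Q = 148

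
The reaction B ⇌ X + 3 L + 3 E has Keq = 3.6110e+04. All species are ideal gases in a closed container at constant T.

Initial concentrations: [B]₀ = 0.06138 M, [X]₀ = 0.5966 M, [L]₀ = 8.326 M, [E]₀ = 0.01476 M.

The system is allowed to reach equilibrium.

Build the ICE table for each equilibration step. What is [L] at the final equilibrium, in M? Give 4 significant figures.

Q₀ = 0.01804 vs Keq = 3.6110e+04 ⇒ Q<K, forward
Step 1:
                   B          X          L          E
  init       0.06138     0.5966      8.326    0.01476
  Δ         -0.06129    0.06129     0.1839     0.1839
  eq      8.7998e-05     0.6579       8.51     0.1986
  solve Keq expr → x = 0.06129; check Q = 3.6110e+04

[L]_eq = 8.51 M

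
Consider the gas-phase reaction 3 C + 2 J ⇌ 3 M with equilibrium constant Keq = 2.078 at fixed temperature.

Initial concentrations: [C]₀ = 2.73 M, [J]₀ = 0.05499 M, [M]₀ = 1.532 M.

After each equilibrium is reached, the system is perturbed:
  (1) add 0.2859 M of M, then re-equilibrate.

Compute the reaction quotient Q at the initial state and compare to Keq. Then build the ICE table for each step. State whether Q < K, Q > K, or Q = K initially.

Q₀ = 58.44; Q > K (proceeds reverse)

Q₀ = 58.44 vs Keq = 2.078 ⇒ Q>K, reverse
Step 1:
                   C          J          M
  I             2.73    0.05499      1.532
  C           0.2241     0.1494    -0.2241
  E            2.954     0.2044      1.308
  solve Keq expr → x = -0.07469; check Q = 2.078
Then add 0.2859 M of M.
Step 2:
                   C          J          M
  I            2.954     0.2044      1.594
  C           0.0672     0.0448    -0.0672
  E            3.021     0.2492      1.527
  solve Keq expr → x = -0.0224; check Q = 2.078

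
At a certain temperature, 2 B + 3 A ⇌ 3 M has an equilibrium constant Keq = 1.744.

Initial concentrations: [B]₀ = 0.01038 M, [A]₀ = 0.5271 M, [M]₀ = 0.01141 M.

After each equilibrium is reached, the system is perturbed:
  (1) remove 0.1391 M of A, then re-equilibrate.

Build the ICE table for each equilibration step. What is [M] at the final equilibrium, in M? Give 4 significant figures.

Q₀ = 0.09414 vs Keq = 1.744 ⇒ Q<K, forward
Step 1:
                    B           A           M
  I           0.01038      0.5271     0.01141
  C         -0.005074   -0.007612    0.007612
  E          0.005306      0.5195     0.01902
  solve Keq expr → x = 0.002537; check Q = 1.744
Then remove 0.1391 M of A.
Step 2:
                    B           A           M
  I          0.005306      0.3804     0.01902
  C          0.001573    0.002359   -0.002359
  E          0.006878      0.3827     0.01666
  solve Keq expr → x = -7.8631e-04; check Q = 1.744

[M]_eq = 0.01666 M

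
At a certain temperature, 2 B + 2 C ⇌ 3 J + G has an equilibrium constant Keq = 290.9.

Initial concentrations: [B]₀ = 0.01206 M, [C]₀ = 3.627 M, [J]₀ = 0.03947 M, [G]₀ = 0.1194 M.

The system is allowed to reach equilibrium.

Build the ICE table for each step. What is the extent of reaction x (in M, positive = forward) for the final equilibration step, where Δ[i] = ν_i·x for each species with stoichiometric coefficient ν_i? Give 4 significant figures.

Q₀ = 0.003837 vs Keq = 290.9 ⇒ Q<K, forward
Step 1:
                  B         C         J         G
  Initial   0.01206     3.627   0.03947    0.1194
  Change   -0.01198  -0.01198   0.01797   0.00599
  Equil   7.9066e-05     3.615   0.05744    0.1254
  solve Keq expr → x = 0.00599; check Q = 290.9

x = 0.00599 M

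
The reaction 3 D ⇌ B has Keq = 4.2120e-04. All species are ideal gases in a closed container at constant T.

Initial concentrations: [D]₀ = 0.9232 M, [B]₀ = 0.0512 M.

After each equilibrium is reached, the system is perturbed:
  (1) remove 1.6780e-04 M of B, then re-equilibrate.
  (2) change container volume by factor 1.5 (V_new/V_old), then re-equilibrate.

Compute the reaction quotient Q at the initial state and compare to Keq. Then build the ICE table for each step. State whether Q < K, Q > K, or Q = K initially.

Q₀ = 0.06507; Q > K (proceeds reverse)

Q₀ = 0.06507 vs Keq = 4.2120e-04 ⇒ Q>K, reverse
Step 1:
                   D          B
  init        0.9232     0.0512
  Δ            0.152   -0.05068
  eq           1.075 5.2359e-04
  solve Keq expr → x = -0.05068; check Q = 4.2120e-04
Then remove 1.6780e-04 M of B.
Step 2:
                   D          B
  init         1.075 3.5579e-04
  Δ       -5.0120e-04 1.6707e-04
  eq           1.075 5.2286e-04
  solve Keq expr → x = 1.6707e-04; check Q = 4.2120e-04
Then change container volume by factor 1.5 (V_new/V_old).
Step 3:
                   D          B
  init        0.7165 3.4857e-04
  Δ       5.7982e-04 -1.9327e-04
  eq          0.7171 1.5530e-04
  solve Keq expr → x = -1.9327e-04; check Q = 4.2120e-04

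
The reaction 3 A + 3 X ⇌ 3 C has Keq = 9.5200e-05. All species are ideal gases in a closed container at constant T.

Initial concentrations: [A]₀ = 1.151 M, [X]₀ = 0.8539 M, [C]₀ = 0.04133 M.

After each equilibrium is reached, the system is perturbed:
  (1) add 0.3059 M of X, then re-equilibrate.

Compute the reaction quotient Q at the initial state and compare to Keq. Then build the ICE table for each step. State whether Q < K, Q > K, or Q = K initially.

Q₀ = 7.4362e-05; Q < K (proceeds forward)

Q₀ = 7.4362e-05 vs Keq = 9.5200e-05 ⇒ Q<K, forward
Step 1:
                  A         X         C
  Initial     1.151    0.8539   0.04133
  Change   -0.00325  -0.00325   0.00325
  Equil       1.148    0.8506   0.04458
  solve Keq expr → x = 0.001083; check Q = 9.5200e-05
Then add 0.3059 M of X.
Step 2:
                  A         X         C
  Initial     1.148     1.157   0.04458
  Change   -0.01451  -0.01451   0.01451
  Equil       1.133     1.142   0.05909
  solve Keq expr → x = 0.004838; check Q = 9.5200e-05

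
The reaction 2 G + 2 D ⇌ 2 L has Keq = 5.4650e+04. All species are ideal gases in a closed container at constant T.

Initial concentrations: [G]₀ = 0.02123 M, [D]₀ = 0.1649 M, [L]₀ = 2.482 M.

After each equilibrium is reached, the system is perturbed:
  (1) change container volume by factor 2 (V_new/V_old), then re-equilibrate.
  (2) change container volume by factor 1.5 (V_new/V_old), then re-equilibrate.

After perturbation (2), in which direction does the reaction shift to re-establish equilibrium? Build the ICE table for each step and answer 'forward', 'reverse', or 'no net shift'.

Direction: reverse

Q₀ = 5.0265e+05 vs Keq = 5.4650e+04 ⇒ Q>K, reverse
Step 1:
                   G          D          L
  I          0.02123     0.1649      2.482
  C            0.032      0.032     -0.032
  E          0.05323     0.1969       2.45
  solve Keq expr → x = -0.016; check Q = 5.4650e+04
Then change container volume by factor 2 (V_new/V_old).
Step 2:
                   G          D          L
  I          0.02661    0.09845      1.225
  C          0.01781    0.01781   -0.01781
  E          0.04442     0.1163      1.207
  solve Keq expr → x = -0.008903; check Q = 5.4650e+04
Then change container volume by factor 1.5 (V_new/V_old).
Step 3:
                   G          D          L
  I          0.02961     0.0775     0.8048
  C         0.009493   0.009493  -0.009493
  E          0.03911      0.087     0.7953
  solve Keq expr → x = -0.004746; check Q = 5.4650e+04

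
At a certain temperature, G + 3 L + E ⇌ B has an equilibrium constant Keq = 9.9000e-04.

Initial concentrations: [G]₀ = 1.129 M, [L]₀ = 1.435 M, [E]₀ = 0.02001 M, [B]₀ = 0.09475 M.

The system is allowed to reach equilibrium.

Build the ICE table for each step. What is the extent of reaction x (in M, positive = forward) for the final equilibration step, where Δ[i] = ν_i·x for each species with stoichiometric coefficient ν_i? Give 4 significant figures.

x = -0.09405 M

Q₀ = 1.419 vs Keq = 9.9000e-04 ⇒ Q>K, reverse
Step 1:
                   G          L          E          B
  I            1.129      1.435    0.02001    0.09475
  C          0.09405     0.2822    0.09405   -0.09405
  E            1.223      1.717     0.1141 6.9927e-04
  solve Keq expr → x = -0.09405; check Q = 9.9000e-04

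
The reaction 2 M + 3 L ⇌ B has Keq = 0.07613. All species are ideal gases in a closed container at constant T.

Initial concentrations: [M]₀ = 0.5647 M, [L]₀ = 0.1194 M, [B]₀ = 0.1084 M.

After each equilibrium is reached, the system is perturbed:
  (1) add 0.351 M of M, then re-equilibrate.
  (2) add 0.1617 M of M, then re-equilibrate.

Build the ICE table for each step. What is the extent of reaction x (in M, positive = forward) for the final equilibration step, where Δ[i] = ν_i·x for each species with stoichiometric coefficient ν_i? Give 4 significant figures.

x = 0.001821 M

Q₀ = 199.7 vs Keq = 0.07613 ⇒ Q>K, reverse
Step 1:
                  M         L         B
  I          0.5647    0.1194    0.1084
  C          0.2094    0.3141   -0.1047
  E          0.7741    0.4335  0.003715
  solve Keq expr → x = -0.1047; check Q = 0.07613
Then add 0.351 M of M.
Step 2:
                  M         L         B
  I           1.125    0.4335  0.003715
  C       -0.006976  -0.01046  0.003488
  E           1.118     0.423  0.007203
  solve Keq expr → x = 0.003488; check Q = 0.07613
Then add 0.1617 M of M.
Step 3:
                  M         L         B
  I            1.28     0.423  0.007203
  C       -0.003643 -0.005464  0.001821
  E           1.276    0.4175  0.009024
  solve Keq expr → x = 0.001821; check Q = 0.07613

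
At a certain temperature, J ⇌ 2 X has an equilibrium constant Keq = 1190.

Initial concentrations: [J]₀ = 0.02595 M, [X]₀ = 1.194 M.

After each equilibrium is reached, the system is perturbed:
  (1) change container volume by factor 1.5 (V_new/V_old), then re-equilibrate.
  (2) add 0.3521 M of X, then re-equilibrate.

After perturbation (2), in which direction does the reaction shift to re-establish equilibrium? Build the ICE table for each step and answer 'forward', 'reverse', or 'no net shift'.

Q₀ = 54.94 vs Keq = 1190 ⇒ Q<K, forward
Step 1:
                  J         X
  init      0.02595     1.194
  Δ        -0.02465    0.0493
  eq       0.001299     1.243
  solve Keq expr → x = 0.02465; check Q = 1190
Then change container volume by factor 1.5 (V_new/V_old).
Step 2:
                  J         X
  init    8.6599e-04    0.8289
  Δ       -2.8786e-04 5.7572e-04
  eq      5.7813e-04    0.8294
  solve Keq expr → x = 2.8786e-04; check Q = 1190
Then add 0.3521 M of X.
Step 3:
                  J         X
  init    5.7813e-04     1.182
  Δ       5.9266e-04 -0.001185
  eq       0.001171      1.18
  solve Keq expr → x = -5.9266e-04; check Q = 1190

Direction: reverse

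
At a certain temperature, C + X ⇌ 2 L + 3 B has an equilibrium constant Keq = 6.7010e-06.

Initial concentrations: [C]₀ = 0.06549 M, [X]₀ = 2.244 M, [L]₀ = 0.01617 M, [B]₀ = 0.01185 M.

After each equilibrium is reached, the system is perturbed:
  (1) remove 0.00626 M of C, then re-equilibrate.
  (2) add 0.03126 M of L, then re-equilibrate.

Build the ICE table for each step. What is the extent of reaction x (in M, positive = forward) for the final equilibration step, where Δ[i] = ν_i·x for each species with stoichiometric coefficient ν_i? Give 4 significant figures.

x = -0.004134 M

Q₀ = 2.9606e-09 vs Keq = 6.7010e-06 ⇒ Q<K, forward
Step 1:
                   C          X          L          B
  I          0.06549      2.244    0.01617    0.01185
  C         -0.01761   -0.01761    0.03522    0.05283
  E          0.04788      2.226    0.05139    0.06468
  solve Keq expr → x = 0.01761; check Q = 6.7010e-06
Then remove 0.00626 M of C.
Step 2:
                   C          X          L          B
  I          0.04162      2.226    0.05139    0.06468
  C       5.7404e-04 5.7404e-04  -0.001148  -0.001722
  E           0.0422      2.227    0.05024    0.06295
  solve Keq expr → x = -5.7404e-04; check Q = 6.7010e-06
Then add 0.03126 M of L.
Step 3:
                   C          X          L          B
  I           0.0422      2.227     0.0815    0.06295
  C         0.004134   0.004134  -0.008269    -0.0124
  E          0.04633      2.231    0.07323    0.05055
  solve Keq expr → x = -0.004134; check Q = 6.7010e-06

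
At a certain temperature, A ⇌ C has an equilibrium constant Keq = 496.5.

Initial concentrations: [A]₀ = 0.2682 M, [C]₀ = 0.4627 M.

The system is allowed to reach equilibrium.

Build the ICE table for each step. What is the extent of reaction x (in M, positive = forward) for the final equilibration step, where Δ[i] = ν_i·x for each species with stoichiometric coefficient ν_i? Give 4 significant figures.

Q₀ = 1.725 vs Keq = 496.5 ⇒ Q<K, forward
Step 1:
                    A           C
  I            0.2682      0.4627
  C           -0.2667      0.2667
  E          0.001469      0.7294
  solve Keq expr → x = 0.2667; check Q = 496.5

x = 0.2667 M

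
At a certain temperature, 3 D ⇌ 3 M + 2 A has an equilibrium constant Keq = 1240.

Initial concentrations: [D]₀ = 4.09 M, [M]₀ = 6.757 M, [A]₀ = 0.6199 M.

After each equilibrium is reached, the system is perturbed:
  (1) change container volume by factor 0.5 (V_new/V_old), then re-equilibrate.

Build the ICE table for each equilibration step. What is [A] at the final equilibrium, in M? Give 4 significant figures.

Q₀ = 1.733 vs Keq = 1240 ⇒ Q<K, forward
Step 1:
                   D          M          A
  init          4.09      6.757     0.6199
  Δ           -2.565      2.565       1.71
  eq           1.525      9.322       2.33
  solve Keq expr → x = 0.855; check Q = 1240
Then change container volume by factor 0.5 (V_new/V_old).
Step 2:
                   D          M          A
  init          3.05      18.64       4.66
  Δ            1.049     -1.049    -0.6996
  eq           4.099      17.59       3.96
  solve Keq expr → x = -0.3498; check Q = 1240

[A]_eq = 3.96 M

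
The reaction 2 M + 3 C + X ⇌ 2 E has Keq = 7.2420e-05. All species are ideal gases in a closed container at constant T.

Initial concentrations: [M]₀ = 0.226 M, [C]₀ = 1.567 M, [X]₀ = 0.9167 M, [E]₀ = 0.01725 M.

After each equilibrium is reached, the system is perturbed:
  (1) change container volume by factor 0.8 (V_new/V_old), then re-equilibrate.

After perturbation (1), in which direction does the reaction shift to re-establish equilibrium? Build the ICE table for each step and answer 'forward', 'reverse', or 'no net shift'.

Direction: forward

Q₀ = 0.001652 vs Keq = 7.2420e-05 ⇒ Q>K, reverse
Step 1:
                  M         C         X         E
  Initial     0.226     1.567    0.9167   0.01725
  Change    0.01334   0.02001  0.006669  -0.01334
  Equil      0.2393     1.587    0.9234  0.003913
  solve Keq expr → x = -0.006669; check Q = 7.2420e-05
Then change container volume by factor 0.8 (V_new/V_old).
Step 2:
                  M         C         X         E
  Initial    0.2992     1.984     1.154  0.004891
  Change  -0.002656 -0.003984 -0.001328  0.002656
  Equil      0.2965      1.98     1.153  0.007547
  solve Keq expr → x = 0.001328; check Q = 7.2420e-05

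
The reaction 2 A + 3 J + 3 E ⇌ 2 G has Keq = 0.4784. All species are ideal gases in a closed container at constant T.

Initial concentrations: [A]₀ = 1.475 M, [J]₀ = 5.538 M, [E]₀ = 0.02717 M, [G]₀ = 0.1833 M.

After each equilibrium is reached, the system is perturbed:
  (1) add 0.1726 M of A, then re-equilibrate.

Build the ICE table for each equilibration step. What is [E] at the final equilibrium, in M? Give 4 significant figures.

Q₀ = 4.533 vs Keq = 0.4784 ⇒ Q>K, reverse
Step 1:
                   A          J          E          G
  init         1.475      5.538    0.02717     0.1833
  Δ          0.01732    0.02598    0.02598   -0.01732
  eq           1.492      5.564    0.05315      0.166
  solve Keq expr → x = -0.008659; check Q = 0.4784
Then add 0.1726 M of A.
Step 2:
                   A          J          E          G
  init         1.665      5.564    0.05315      0.166
  Δ         -0.00216   -0.00324   -0.00324    0.00216
  eq           1.663      5.561    0.04991     0.1681
  solve Keq expr → x = 0.00108; check Q = 0.4784

[E]_eq = 0.04991 M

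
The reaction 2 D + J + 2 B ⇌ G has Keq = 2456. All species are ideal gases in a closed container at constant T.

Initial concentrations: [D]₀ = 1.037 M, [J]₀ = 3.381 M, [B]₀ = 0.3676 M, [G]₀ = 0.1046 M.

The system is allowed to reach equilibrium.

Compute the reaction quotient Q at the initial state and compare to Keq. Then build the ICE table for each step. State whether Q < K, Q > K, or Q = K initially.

Q₀ = 0.2129; Q < K (proceeds forward)

Q₀ = 0.2129 vs Keq = 2456 ⇒ Q<K, forward
Step 1:
                    D           J           B           G
  Initial       1.037       3.381      0.3676      0.1046
  Change      -0.3587     -0.1794     -0.3587      0.1794
  Equil        0.6783       3.202     0.00886       0.284
  solve Keq expr → x = 0.1794; check Q = 2456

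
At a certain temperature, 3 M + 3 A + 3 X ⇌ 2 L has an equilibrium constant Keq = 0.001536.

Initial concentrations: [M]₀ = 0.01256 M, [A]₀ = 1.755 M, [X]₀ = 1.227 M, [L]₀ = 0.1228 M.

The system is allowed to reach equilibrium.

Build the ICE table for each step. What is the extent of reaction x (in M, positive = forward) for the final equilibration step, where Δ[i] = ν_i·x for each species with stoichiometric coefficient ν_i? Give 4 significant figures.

Q₀ = 762.2 vs Keq = 0.001536 ⇒ Q>K, reverse
Step 1:
                  M         A         X         L
  I         0.01256     1.755     1.227    0.1228
  C           0.165     0.165     0.165     -0.11
  E          0.1775      1.92     1.392   0.01281
  solve Keq expr → x = -0.05499; check Q = 0.001536

x = -0.05499 M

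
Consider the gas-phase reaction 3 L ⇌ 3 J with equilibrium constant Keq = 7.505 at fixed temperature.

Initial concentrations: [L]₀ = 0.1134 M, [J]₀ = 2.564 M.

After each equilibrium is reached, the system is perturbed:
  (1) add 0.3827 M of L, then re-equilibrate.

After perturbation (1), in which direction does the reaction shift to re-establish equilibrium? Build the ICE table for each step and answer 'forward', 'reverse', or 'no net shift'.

Direction: forward

Q₀ = 1.1559e+04 vs Keq = 7.505 ⇒ Q>K, reverse
Step 1:
                   L          J
  init        0.1134      2.564
  Δ           0.7918    -0.7918
  eq          0.9052      1.772
  solve Keq expr → x = -0.2639; check Q = 7.505
Then add 0.3827 M of L.
Step 2:
                   L          J
  init         1.288      1.772
  Δ          -0.2533     0.2533
  eq           1.035      2.026
  solve Keq expr → x = 0.08444; check Q = 7.505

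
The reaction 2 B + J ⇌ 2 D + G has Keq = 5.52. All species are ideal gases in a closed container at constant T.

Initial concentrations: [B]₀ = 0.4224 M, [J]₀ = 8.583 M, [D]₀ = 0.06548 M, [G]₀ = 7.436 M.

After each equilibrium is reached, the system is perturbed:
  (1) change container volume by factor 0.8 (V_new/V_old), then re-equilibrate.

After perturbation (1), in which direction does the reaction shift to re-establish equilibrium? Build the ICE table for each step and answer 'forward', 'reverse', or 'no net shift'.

Direction: no net shift

Q₀ = 0.02082 vs Keq = 5.52 ⇒ Q<K, forward
Step 1:
                   B          J          D          G
  Initial     0.4224      8.583    0.06548      7.436
  Change     -0.2822    -0.1411     0.2822     0.1411
  Equil       0.1402      8.442     0.3477      7.577
  solve Keq expr → x = 0.1411; check Q = 5.52
Then change container volume by factor 0.8 (V_new/V_old).
Step 2:
                   B          J          D          G
  Initial     0.1752      10.55     0.4346      9.471
  Change           0          0          0          0
  Equil       0.1752      10.55     0.4346      9.471
  solve Keq expr → x = 0; check Q = 5.52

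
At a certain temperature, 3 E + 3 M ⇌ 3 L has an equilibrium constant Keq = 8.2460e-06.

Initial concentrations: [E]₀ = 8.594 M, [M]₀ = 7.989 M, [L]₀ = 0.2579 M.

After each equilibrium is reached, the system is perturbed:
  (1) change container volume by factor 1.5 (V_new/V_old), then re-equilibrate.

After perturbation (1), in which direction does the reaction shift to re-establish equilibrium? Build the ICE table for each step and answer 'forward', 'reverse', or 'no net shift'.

Q₀ = 5.3002e-08 vs Keq = 8.2460e-06 ⇒ Q<K, forward
Step 1:
                   E          M          L
  init         8.594      7.989     0.2579
  Δ          -0.8569    -0.8569     0.8569
  eq           7.737      7.132      1.115
  solve Keq expr → x = 0.2856; check Q = 8.2460e-06
Then change container volume by factor 1.5 (V_new/V_old).
Step 2:
                   E          M          L
  init         5.158      4.755     0.7432
  Δ           0.2057     0.2057    -0.2057
  eq           5.364       4.96     0.5375
  solve Keq expr → x = -0.06856; check Q = 8.2460e-06

Direction: reverse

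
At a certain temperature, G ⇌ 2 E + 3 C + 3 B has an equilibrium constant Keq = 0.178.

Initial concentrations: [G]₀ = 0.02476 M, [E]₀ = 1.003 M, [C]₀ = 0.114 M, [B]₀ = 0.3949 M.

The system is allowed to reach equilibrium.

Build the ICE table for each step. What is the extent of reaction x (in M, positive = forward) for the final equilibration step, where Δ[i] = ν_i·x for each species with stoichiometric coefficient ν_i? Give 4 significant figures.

x = 0.0214 M

Q₀ = 0.003707 vs Keq = 0.178 ⇒ Q<K, forward
Step 1:
                  G         E         C         B
  init      0.02476     1.003     0.114    0.3949
  Δ         -0.0214   0.04279   0.06419   0.06419
  eq       0.003364     1.046    0.1782    0.4591
  solve Keq expr → x = 0.0214; check Q = 0.178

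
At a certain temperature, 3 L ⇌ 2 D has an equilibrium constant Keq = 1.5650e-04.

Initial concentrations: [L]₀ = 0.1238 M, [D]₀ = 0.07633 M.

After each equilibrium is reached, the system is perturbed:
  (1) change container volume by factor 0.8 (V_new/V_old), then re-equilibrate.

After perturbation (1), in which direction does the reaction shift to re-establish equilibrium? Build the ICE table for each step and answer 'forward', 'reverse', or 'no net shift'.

Q₀ = 3.071 vs Keq = 1.5650e-04 ⇒ Q>K, reverse
Step 1:
                    L           D
  init         0.1238     0.07633
  Δ            0.1123    -0.07489
  eq           0.2361    0.001436
  solve Keq expr → x = -0.03745; check Q = 1.5650e-04
Then change container volume by factor 0.8 (V_new/V_old).
Step 2:
                    L           D
  init         0.2952    0.001794
  Δ       -3.1292e-04  2.0861e-04
  eq           0.2949    0.002003
  solve Keq expr → x = 1.0431e-04; check Q = 1.5650e-04

Direction: forward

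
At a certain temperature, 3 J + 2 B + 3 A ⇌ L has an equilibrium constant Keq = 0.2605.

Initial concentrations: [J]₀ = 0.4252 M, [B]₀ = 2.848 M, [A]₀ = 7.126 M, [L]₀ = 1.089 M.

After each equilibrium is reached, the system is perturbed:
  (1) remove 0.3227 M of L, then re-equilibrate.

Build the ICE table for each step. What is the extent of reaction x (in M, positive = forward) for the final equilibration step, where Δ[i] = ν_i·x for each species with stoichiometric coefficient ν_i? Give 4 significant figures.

x = 0.004034 M

Q₀ = 0.004826 vs Keq = 0.2605 ⇒ Q<K, forward
Step 1:
                    J           B           A           L
  I            0.4252       2.848       7.126       1.089
  C           -0.2983     -0.1989     -0.2983     0.09944
  E            0.1269       2.649       6.828       1.188
  solve Keq expr → x = 0.09944; check Q = 0.2605
Then remove 0.3227 M of L.
Step 2:
                    J           B           A           L
  I            0.1269       2.649       6.828      0.8657
  C           -0.0121   -0.008068     -0.0121    0.004034
  E            0.1148       2.641       6.816      0.8698
  solve Keq expr → x = 0.004034; check Q = 0.2605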